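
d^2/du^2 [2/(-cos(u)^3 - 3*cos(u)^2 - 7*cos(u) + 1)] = -((31*cos(u) + 24*cos(2*u) + 9*cos(3*u))*(cos(u)^3 + 3*cos(u)^2 + 7*cos(u) - 1)/2 + 4*(3*cos(u)^2 + 6*cos(u) + 7)^2*sin(u)^2)/(cos(u)^3 + 3*cos(u)^2 + 7*cos(u) - 1)^3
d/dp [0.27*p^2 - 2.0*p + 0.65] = 0.54*p - 2.0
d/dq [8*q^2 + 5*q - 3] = 16*q + 5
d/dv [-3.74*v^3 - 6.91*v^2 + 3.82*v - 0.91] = -11.22*v^2 - 13.82*v + 3.82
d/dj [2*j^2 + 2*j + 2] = 4*j + 2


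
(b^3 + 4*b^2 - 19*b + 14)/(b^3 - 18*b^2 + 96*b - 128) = (b^2 + 6*b - 7)/(b^2 - 16*b + 64)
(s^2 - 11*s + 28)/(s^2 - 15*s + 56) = (s - 4)/(s - 8)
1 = 1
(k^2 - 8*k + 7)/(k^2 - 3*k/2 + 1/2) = 2*(k - 7)/(2*k - 1)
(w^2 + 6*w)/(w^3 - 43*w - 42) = w/(w^2 - 6*w - 7)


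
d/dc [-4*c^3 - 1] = -12*c^2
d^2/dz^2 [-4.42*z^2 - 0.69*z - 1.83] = -8.84000000000000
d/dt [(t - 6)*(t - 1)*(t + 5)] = 3*t^2 - 4*t - 29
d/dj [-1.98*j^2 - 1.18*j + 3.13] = -3.96*j - 1.18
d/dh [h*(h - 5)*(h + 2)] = 3*h^2 - 6*h - 10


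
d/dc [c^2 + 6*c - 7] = 2*c + 6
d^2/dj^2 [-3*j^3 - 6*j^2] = -18*j - 12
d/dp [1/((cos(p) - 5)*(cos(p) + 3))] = 2*(cos(p) - 1)*sin(p)/((cos(p) - 5)^2*(cos(p) + 3)^2)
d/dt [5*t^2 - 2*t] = 10*t - 2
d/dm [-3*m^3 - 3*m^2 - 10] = 3*m*(-3*m - 2)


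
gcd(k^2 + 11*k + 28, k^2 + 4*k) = k + 4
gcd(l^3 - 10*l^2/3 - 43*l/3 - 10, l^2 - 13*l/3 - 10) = l^2 - 13*l/3 - 10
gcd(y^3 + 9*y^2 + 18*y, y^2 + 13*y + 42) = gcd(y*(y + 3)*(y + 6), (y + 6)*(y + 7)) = y + 6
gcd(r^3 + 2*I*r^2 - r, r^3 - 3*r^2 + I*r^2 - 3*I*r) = r^2 + I*r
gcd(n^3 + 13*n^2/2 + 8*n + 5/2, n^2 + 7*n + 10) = n + 5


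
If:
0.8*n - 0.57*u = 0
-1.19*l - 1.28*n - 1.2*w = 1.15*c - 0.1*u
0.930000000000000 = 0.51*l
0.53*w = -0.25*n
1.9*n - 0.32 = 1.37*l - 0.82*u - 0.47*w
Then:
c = -2.38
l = 1.82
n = 1.00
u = 1.40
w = -0.47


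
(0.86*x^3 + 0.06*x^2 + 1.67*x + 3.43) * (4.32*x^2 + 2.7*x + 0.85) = 3.7152*x^5 + 2.5812*x^4 + 8.1074*x^3 + 19.3776*x^2 + 10.6805*x + 2.9155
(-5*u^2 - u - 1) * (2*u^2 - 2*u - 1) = -10*u^4 + 8*u^3 + 5*u^2 + 3*u + 1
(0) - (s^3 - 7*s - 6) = -s^3 + 7*s + 6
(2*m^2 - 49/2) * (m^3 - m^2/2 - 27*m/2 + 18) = 2*m^5 - m^4 - 103*m^3/2 + 193*m^2/4 + 1323*m/4 - 441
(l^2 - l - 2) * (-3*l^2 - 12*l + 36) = -3*l^4 - 9*l^3 + 54*l^2 - 12*l - 72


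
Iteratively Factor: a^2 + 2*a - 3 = (a - 1)*(a + 3)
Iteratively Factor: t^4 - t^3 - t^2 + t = (t - 1)*(t^3 - t) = t*(t - 1)*(t^2 - 1) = t*(t - 1)*(t + 1)*(t - 1)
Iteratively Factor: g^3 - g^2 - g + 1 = (g + 1)*(g^2 - 2*g + 1) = (g - 1)*(g + 1)*(g - 1)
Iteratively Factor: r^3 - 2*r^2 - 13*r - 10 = (r + 1)*(r^2 - 3*r - 10) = (r - 5)*(r + 1)*(r + 2)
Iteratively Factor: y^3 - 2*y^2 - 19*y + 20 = (y - 5)*(y^2 + 3*y - 4) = (y - 5)*(y - 1)*(y + 4)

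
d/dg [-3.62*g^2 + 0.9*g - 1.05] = 0.9 - 7.24*g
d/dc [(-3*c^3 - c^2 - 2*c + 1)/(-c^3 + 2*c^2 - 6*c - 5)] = (-7*c^4 + 32*c^3 + 58*c^2 + 6*c + 16)/(c^6 - 4*c^5 + 16*c^4 - 14*c^3 + 16*c^2 + 60*c + 25)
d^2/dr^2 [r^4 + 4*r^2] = 12*r^2 + 8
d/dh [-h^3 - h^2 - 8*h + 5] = -3*h^2 - 2*h - 8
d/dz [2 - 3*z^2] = -6*z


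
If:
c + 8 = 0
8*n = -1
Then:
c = -8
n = -1/8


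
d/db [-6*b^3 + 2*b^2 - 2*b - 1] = -18*b^2 + 4*b - 2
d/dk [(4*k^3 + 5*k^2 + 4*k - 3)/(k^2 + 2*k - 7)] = 2*(2*k^4 + 8*k^3 - 39*k^2 - 32*k - 11)/(k^4 + 4*k^3 - 10*k^2 - 28*k + 49)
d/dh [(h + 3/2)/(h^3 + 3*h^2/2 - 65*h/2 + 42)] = (-8*h^3 - 24*h^2 - 18*h + 363)/(4*h^6 + 12*h^5 - 251*h^4 - 54*h^3 + 4729*h^2 - 10920*h + 7056)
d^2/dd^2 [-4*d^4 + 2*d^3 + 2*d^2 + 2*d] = -48*d^2 + 12*d + 4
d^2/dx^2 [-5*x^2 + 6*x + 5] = -10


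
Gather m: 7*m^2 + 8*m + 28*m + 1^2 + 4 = 7*m^2 + 36*m + 5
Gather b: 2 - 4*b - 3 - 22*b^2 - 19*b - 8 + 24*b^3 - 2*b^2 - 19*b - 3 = 24*b^3 - 24*b^2 - 42*b - 12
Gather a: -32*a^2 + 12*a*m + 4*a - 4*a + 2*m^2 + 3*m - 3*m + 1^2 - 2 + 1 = -32*a^2 + 12*a*m + 2*m^2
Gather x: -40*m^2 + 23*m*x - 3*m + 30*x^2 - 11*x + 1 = -40*m^2 - 3*m + 30*x^2 + x*(23*m - 11) + 1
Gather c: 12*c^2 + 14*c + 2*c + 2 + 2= 12*c^2 + 16*c + 4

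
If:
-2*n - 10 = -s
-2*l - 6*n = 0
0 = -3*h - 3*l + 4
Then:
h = 3*s/2 - 41/3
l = 15 - 3*s/2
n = s/2 - 5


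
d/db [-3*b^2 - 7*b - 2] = -6*b - 7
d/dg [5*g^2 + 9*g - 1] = 10*g + 9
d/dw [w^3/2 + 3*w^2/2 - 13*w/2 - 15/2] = 3*w^2/2 + 3*w - 13/2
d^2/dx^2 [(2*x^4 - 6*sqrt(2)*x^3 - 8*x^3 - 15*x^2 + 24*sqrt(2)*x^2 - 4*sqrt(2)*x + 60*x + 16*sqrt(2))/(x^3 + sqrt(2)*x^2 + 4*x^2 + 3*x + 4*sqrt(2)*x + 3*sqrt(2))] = 2*(59*x^6 + 64*sqrt(2)*x^6 + 234*sqrt(2)*x^5 + 516*x^5 + 753*x^4 + 552*sqrt(2)*x^4 - 536*x^3 + 650*sqrt(2)*x^3 - 612*sqrt(2)*x^2 - 846*x^2 - 1452*sqrt(2)*x + 312*x - 1254 + 548*sqrt(2))/(x^9 + 3*sqrt(2)*x^8 + 12*x^8 + 36*sqrt(2)*x^7 + 63*x^7 + 208*x^6 + 173*sqrt(2)*x^6 + 513*x^5 + 432*sqrt(2)*x^5 + 627*sqrt(2)*x^4 + 924*x^4 + 596*sqrt(2)*x^3 + 1053*x^3 + 423*sqrt(2)*x^2 + 648*x^2 + 162*x + 216*sqrt(2)*x + 54*sqrt(2))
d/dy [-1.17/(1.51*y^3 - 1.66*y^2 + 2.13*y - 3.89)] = (5.3001*y^2 - 3.8844*y + 2.4921)/(1.51*y^3 - 1.66*y^2 + 2.13*y - 3.89)^2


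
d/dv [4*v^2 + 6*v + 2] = 8*v + 6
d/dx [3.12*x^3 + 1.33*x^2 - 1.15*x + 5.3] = 9.36*x^2 + 2.66*x - 1.15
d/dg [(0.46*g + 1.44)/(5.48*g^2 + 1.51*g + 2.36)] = (2.5208*g^2 + 0.6946*g - (0.46*g + 1.44)*(10.96*g + 1.51) + 1.0856)/(5.48*g^2 + 1.51*g + 2.36)^2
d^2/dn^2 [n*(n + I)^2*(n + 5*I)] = 12*n^2 + 42*I*n - 22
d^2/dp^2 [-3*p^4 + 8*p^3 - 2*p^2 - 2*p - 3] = -36*p^2 + 48*p - 4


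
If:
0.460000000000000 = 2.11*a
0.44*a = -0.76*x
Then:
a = 0.22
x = -0.13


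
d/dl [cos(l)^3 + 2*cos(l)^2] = -(3*cos(l) + 4)*sin(l)*cos(l)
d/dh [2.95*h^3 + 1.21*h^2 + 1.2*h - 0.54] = 8.85*h^2 + 2.42*h + 1.2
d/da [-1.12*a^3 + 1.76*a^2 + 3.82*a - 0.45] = -3.36*a^2 + 3.52*a + 3.82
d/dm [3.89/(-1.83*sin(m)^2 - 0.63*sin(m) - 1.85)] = (14.2374*sin(m) + 2.4507)*cos(m)/(1.83*sin(m)^2 + 0.63*sin(m) + 1.85)^2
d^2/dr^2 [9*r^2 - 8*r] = 18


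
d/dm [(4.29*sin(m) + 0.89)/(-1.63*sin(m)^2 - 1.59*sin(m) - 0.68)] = (6.9927*sin(m)^2 + 2.9014*sin(m) - 1.5021)*cos(m)/(2.6569*sin(m)^4 + 5.1834*sin(m)^3 + 4.7449*sin(m)^2 + 2.1624*sin(m) + 0.4624)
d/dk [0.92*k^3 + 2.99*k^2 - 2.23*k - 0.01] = 2.76*k^2 + 5.98*k - 2.23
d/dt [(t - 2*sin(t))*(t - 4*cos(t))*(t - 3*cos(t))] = (t - 2*sin(t))*(t - 4*cos(t))*(3*sin(t) + 1) + (t - 2*sin(t))*(t - 3*cos(t))*(4*sin(t) + 1) - (t - 4*cos(t))*(t - 3*cos(t))*(2*cos(t) - 1)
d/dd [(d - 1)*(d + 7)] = 2*d + 6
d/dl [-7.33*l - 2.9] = -7.33000000000000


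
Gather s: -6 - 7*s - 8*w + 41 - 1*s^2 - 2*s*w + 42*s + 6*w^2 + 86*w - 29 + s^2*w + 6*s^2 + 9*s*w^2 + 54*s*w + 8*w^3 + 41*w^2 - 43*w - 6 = s^2*(w + 5) + s*(9*w^2 + 52*w + 35) + 8*w^3 + 47*w^2 + 35*w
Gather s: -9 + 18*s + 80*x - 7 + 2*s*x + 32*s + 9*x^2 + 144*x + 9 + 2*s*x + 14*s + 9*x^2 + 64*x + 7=s*(4*x + 64) + 18*x^2 + 288*x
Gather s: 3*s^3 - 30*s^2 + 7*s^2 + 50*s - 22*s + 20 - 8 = 3*s^3 - 23*s^2 + 28*s + 12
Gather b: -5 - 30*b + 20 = 15 - 30*b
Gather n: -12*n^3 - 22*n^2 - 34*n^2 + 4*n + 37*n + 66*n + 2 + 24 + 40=-12*n^3 - 56*n^2 + 107*n + 66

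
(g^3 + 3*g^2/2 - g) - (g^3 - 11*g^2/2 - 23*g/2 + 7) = 7*g^2 + 21*g/2 - 7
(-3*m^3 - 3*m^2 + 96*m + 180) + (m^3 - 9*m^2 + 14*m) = -2*m^3 - 12*m^2 + 110*m + 180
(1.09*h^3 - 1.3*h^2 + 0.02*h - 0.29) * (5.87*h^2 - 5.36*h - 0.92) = 6.3983*h^5 - 13.4734*h^4 + 6.0826*h^3 - 0.6135*h^2 + 1.536*h + 0.2668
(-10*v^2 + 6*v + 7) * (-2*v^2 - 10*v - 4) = 20*v^4 + 88*v^3 - 34*v^2 - 94*v - 28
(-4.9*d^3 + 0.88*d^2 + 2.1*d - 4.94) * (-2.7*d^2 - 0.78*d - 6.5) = 13.23*d^5 + 1.446*d^4 + 25.4936*d^3 + 5.98*d^2 - 9.7968*d + 32.11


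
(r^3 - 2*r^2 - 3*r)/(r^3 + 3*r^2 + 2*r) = (r - 3)/(r + 2)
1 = 1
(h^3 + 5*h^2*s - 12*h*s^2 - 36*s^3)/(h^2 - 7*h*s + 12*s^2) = (-h^2 - 8*h*s - 12*s^2)/(-h + 4*s)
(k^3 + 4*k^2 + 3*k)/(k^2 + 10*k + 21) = k*(k + 1)/(k + 7)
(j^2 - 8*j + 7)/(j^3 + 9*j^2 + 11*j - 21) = (j - 7)/(j^2 + 10*j + 21)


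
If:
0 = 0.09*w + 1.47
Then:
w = -16.33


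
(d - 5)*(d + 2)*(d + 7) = d^3 + 4*d^2 - 31*d - 70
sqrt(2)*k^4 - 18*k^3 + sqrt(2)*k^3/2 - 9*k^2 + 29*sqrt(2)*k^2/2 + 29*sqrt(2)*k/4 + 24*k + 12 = (k + 1/2)*(k - 8*sqrt(2))*(k - 3*sqrt(2)/2)*(sqrt(2)*k + 1)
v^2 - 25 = (v - 5)*(v + 5)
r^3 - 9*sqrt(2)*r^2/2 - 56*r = r*(r - 8*sqrt(2))*(r + 7*sqrt(2)/2)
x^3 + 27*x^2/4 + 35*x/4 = x*(x + 7/4)*(x + 5)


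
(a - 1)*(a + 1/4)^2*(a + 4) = a^4 + 7*a^3/2 - 39*a^2/16 - 29*a/16 - 1/4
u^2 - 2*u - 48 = (u - 8)*(u + 6)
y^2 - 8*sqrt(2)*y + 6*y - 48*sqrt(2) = (y + 6)*(y - 8*sqrt(2))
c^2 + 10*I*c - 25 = (c + 5*I)^2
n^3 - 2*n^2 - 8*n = n*(n - 4)*(n + 2)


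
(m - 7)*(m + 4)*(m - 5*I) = m^3 - 3*m^2 - 5*I*m^2 - 28*m + 15*I*m + 140*I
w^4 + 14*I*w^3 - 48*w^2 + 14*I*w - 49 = (w - I)*(w + I)*(w + 7*I)^2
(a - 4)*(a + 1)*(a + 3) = a^3 - 13*a - 12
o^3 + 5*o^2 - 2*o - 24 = (o - 2)*(o + 3)*(o + 4)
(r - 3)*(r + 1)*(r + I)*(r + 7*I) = r^4 - 2*r^3 + 8*I*r^3 - 10*r^2 - 16*I*r^2 + 14*r - 24*I*r + 21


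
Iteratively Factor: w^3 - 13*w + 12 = (w + 4)*(w^2 - 4*w + 3) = (w - 1)*(w + 4)*(w - 3)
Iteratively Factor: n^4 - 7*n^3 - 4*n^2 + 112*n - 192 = (n - 4)*(n^3 - 3*n^2 - 16*n + 48) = (n - 4)^2*(n^2 + n - 12) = (n - 4)^2*(n + 4)*(n - 3)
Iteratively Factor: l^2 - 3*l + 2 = (l - 2)*(l - 1)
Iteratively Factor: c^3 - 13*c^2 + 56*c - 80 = (c - 4)*(c^2 - 9*c + 20) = (c - 5)*(c - 4)*(c - 4)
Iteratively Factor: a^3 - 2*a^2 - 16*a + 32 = (a - 4)*(a^2 + 2*a - 8) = (a - 4)*(a - 2)*(a + 4)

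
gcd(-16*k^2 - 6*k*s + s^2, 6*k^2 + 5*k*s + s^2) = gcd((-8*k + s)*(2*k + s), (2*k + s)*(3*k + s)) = 2*k + s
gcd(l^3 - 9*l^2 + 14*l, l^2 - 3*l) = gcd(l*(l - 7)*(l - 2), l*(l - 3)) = l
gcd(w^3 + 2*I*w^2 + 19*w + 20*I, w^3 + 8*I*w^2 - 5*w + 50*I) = w + 5*I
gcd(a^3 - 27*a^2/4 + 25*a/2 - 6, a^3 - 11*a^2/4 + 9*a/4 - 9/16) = a - 3/4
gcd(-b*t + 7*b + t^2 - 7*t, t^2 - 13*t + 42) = t - 7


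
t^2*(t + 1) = t^3 + t^2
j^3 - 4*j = j*(j - 2)*(j + 2)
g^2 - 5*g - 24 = (g - 8)*(g + 3)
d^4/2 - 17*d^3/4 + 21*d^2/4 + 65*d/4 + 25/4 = (d/2 + 1/4)*(d - 5)^2*(d + 1)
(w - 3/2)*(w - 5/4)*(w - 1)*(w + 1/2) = w^4 - 13*w^3/4 + 11*w^2/4 + 7*w/16 - 15/16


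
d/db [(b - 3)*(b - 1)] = 2*b - 4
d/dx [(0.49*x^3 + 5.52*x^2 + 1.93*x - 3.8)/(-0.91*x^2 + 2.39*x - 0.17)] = (-0.4459*x^4 + 2.3422*x^3 + 14.6992*x^2 - 8.7928*x + 8.7539)/(0.8281*x^4 - 4.3498*x^3 + 6.0215*x^2 - 0.8126*x + 0.0289)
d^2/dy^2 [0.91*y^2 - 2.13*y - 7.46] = 1.82000000000000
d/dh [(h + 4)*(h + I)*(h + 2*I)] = 3*h^2 + h*(8 + 6*I) - 2 + 12*I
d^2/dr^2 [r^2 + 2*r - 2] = 2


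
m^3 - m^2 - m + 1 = (m - 1)^2*(m + 1)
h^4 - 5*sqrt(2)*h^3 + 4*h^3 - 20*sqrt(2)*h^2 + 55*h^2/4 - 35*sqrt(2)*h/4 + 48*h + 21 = (h + 1/2)*(h + 7/2)*(h - 3*sqrt(2))*(h - 2*sqrt(2))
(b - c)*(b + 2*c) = b^2 + b*c - 2*c^2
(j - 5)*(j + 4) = j^2 - j - 20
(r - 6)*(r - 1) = r^2 - 7*r + 6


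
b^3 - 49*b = b*(b - 7)*(b + 7)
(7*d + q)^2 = 49*d^2 + 14*d*q + q^2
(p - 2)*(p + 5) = p^2 + 3*p - 10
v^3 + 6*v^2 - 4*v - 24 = (v - 2)*(v + 2)*(v + 6)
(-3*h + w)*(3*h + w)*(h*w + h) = -9*h^3*w - 9*h^3 + h*w^3 + h*w^2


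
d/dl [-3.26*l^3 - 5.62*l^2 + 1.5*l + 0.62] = -9.78*l^2 - 11.24*l + 1.5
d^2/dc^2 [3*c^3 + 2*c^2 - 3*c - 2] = 18*c + 4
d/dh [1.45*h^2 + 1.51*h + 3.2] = 2.9*h + 1.51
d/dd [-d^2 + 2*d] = 2 - 2*d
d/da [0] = 0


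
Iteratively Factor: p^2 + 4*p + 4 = (p + 2)*(p + 2)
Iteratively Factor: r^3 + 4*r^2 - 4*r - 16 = (r + 4)*(r^2 - 4) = (r - 2)*(r + 4)*(r + 2)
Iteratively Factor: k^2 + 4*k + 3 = (k + 3)*(k + 1)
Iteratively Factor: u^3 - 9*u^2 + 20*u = (u)*(u^2 - 9*u + 20) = u*(u - 4)*(u - 5)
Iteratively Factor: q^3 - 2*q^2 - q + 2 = (q - 2)*(q^2 - 1) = (q - 2)*(q - 1)*(q + 1)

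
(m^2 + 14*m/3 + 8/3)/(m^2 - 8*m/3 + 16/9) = 3*(3*m^2 + 14*m + 8)/(9*m^2 - 24*m + 16)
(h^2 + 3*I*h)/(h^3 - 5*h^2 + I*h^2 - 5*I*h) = (h + 3*I)/(h^2 + h*(-5 + I) - 5*I)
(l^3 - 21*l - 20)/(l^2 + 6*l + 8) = (l^2 - 4*l - 5)/(l + 2)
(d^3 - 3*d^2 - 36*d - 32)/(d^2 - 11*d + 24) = (d^2 + 5*d + 4)/(d - 3)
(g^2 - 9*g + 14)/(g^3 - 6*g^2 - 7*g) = (g - 2)/(g*(g + 1))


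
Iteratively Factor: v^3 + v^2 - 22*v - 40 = (v + 2)*(v^2 - v - 20) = (v + 2)*(v + 4)*(v - 5)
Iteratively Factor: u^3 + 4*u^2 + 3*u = (u + 1)*(u^2 + 3*u) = u*(u + 1)*(u + 3)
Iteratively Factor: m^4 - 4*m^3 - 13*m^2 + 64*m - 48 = (m - 3)*(m^3 - m^2 - 16*m + 16) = (m - 4)*(m - 3)*(m^2 + 3*m - 4) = (m - 4)*(m - 3)*(m - 1)*(m + 4)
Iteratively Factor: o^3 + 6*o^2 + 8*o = (o + 2)*(o^2 + 4*o) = (o + 2)*(o + 4)*(o)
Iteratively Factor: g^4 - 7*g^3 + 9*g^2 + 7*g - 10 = (g - 2)*(g^3 - 5*g^2 - g + 5) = (g - 5)*(g - 2)*(g^2 - 1) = (g - 5)*(g - 2)*(g + 1)*(g - 1)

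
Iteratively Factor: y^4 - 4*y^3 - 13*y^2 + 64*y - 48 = (y - 3)*(y^3 - y^2 - 16*y + 16) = (y - 4)*(y - 3)*(y^2 + 3*y - 4) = (y - 4)*(y - 3)*(y - 1)*(y + 4)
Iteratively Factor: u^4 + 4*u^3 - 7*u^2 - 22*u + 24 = (u + 3)*(u^3 + u^2 - 10*u + 8) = (u - 2)*(u + 3)*(u^2 + 3*u - 4) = (u - 2)*(u - 1)*(u + 3)*(u + 4)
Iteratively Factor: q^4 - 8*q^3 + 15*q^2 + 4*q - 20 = (q - 2)*(q^3 - 6*q^2 + 3*q + 10) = (q - 5)*(q - 2)*(q^2 - q - 2) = (q - 5)*(q - 2)^2*(q + 1)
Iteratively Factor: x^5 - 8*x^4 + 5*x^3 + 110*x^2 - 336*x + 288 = (x - 4)*(x^4 - 4*x^3 - 11*x^2 + 66*x - 72) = (x - 4)*(x - 2)*(x^3 - 2*x^2 - 15*x + 36) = (x - 4)*(x - 3)*(x - 2)*(x^2 + x - 12) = (x - 4)*(x - 3)^2*(x - 2)*(x + 4)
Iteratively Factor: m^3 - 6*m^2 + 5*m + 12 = (m - 3)*(m^2 - 3*m - 4) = (m - 3)*(m + 1)*(m - 4)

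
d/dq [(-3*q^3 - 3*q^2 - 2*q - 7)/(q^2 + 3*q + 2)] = (-3*q^4 - 18*q^3 - 25*q^2 + 2*q + 17)/(q^4 + 6*q^3 + 13*q^2 + 12*q + 4)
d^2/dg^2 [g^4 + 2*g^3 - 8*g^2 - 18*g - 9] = 12*g^2 + 12*g - 16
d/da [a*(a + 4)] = 2*a + 4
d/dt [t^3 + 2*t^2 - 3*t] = 3*t^2 + 4*t - 3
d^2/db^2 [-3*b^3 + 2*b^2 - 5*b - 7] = 4 - 18*b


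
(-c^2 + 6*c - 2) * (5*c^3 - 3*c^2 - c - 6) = -5*c^5 + 33*c^4 - 27*c^3 + 6*c^2 - 34*c + 12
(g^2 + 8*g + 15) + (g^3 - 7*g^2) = g^3 - 6*g^2 + 8*g + 15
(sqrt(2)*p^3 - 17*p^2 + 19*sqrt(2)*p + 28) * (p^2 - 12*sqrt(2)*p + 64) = sqrt(2)*p^5 - 41*p^4 + 287*sqrt(2)*p^3 - 1516*p^2 + 880*sqrt(2)*p + 1792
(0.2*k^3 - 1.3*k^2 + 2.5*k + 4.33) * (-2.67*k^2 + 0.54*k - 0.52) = -0.534*k^5 + 3.579*k^4 - 7.481*k^3 - 9.5351*k^2 + 1.0382*k - 2.2516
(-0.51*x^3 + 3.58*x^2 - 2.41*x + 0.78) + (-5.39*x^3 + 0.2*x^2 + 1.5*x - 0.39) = -5.9*x^3 + 3.78*x^2 - 0.91*x + 0.39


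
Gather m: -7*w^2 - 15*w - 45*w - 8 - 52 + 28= -7*w^2 - 60*w - 32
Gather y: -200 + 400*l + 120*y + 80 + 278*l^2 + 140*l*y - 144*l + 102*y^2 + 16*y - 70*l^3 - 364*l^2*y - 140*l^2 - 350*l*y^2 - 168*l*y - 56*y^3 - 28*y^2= -70*l^3 + 138*l^2 + 256*l - 56*y^3 + y^2*(74 - 350*l) + y*(-364*l^2 - 28*l + 136) - 120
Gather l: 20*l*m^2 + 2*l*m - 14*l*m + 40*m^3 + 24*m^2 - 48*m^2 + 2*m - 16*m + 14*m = l*(20*m^2 - 12*m) + 40*m^3 - 24*m^2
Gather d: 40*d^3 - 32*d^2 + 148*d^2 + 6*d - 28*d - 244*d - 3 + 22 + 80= 40*d^3 + 116*d^2 - 266*d + 99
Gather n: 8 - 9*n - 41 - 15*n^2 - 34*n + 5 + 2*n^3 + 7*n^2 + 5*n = 2*n^3 - 8*n^2 - 38*n - 28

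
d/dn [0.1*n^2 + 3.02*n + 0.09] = 0.2*n + 3.02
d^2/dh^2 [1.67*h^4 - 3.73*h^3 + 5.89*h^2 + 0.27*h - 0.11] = 20.04*h^2 - 22.38*h + 11.78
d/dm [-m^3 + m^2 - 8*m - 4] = -3*m^2 + 2*m - 8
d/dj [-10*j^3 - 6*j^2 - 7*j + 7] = -30*j^2 - 12*j - 7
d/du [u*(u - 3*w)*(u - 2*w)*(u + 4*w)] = 4*u^3 - 3*u^2*w - 28*u*w^2 + 24*w^3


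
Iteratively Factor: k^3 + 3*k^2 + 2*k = (k + 2)*(k^2 + k) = k*(k + 2)*(k + 1)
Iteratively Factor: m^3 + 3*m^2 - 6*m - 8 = (m + 1)*(m^2 + 2*m - 8) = (m - 2)*(m + 1)*(m + 4)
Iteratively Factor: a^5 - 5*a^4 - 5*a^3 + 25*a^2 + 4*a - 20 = (a - 1)*(a^4 - 4*a^3 - 9*a^2 + 16*a + 20) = (a - 2)*(a - 1)*(a^3 - 2*a^2 - 13*a - 10) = (a - 2)*(a - 1)*(a + 2)*(a^2 - 4*a - 5) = (a - 5)*(a - 2)*(a - 1)*(a + 2)*(a + 1)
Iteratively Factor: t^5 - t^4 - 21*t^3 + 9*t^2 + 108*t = (t)*(t^4 - t^3 - 21*t^2 + 9*t + 108) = t*(t + 3)*(t^3 - 4*t^2 - 9*t + 36) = t*(t - 3)*(t + 3)*(t^2 - t - 12) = t*(t - 4)*(t - 3)*(t + 3)*(t + 3)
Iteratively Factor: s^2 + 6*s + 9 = (s + 3)*(s + 3)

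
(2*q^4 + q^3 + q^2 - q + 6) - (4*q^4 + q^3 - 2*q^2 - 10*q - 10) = -2*q^4 + 3*q^2 + 9*q + 16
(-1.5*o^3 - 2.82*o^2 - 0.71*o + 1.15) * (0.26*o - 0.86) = -0.39*o^4 + 0.5568*o^3 + 2.2406*o^2 + 0.9096*o - 0.989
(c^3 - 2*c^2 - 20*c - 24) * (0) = 0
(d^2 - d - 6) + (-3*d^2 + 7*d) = -2*d^2 + 6*d - 6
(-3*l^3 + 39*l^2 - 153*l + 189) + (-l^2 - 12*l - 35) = -3*l^3 + 38*l^2 - 165*l + 154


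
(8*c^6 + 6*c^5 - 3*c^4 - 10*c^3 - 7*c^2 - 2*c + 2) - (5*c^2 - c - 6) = 8*c^6 + 6*c^5 - 3*c^4 - 10*c^3 - 12*c^2 - c + 8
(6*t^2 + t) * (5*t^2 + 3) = 30*t^4 + 5*t^3 + 18*t^2 + 3*t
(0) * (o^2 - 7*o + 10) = 0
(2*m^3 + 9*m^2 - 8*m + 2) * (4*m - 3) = 8*m^4 + 30*m^3 - 59*m^2 + 32*m - 6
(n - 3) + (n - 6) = 2*n - 9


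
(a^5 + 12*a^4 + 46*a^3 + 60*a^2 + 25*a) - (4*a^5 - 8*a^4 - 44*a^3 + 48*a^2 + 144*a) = -3*a^5 + 20*a^4 + 90*a^3 + 12*a^2 - 119*a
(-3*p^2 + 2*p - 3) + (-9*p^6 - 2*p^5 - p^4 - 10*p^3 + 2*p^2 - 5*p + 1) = -9*p^6 - 2*p^5 - p^4 - 10*p^3 - p^2 - 3*p - 2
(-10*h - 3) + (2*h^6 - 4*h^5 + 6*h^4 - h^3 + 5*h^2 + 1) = 2*h^6 - 4*h^5 + 6*h^4 - h^3 + 5*h^2 - 10*h - 2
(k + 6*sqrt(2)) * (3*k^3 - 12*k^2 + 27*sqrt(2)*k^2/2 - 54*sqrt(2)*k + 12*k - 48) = 3*k^4 - 12*k^3 + 63*sqrt(2)*k^3/2 - 126*sqrt(2)*k^2 + 174*k^2 - 696*k + 72*sqrt(2)*k - 288*sqrt(2)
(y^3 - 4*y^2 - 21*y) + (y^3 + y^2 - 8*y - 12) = 2*y^3 - 3*y^2 - 29*y - 12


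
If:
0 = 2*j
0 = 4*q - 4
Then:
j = 0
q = 1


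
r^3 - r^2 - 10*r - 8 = (r - 4)*(r + 1)*(r + 2)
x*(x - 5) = x^2 - 5*x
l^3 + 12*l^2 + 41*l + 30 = (l + 1)*(l + 5)*(l + 6)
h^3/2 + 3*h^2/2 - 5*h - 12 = (h/2 + 1)*(h - 3)*(h + 4)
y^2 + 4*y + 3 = (y + 1)*(y + 3)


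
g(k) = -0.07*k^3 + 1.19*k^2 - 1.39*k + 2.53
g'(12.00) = -3.07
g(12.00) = 36.25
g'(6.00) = 5.33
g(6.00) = 21.91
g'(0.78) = 0.34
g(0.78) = 2.14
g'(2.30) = 2.97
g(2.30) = 4.78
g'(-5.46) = -20.65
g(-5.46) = 56.99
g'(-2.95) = -10.24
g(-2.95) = 18.78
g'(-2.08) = -7.25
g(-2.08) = 11.20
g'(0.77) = 0.32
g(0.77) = 2.13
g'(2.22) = 2.86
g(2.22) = 4.54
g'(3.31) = 4.19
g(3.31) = 8.43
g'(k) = -0.21*k^2 + 2.38*k - 1.39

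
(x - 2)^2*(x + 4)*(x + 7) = x^4 + 7*x^3 - 12*x^2 - 68*x + 112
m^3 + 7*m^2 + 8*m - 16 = (m - 1)*(m + 4)^2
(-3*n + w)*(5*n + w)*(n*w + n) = -15*n^3*w - 15*n^3 + 2*n^2*w^2 + 2*n^2*w + n*w^3 + n*w^2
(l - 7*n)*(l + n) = l^2 - 6*l*n - 7*n^2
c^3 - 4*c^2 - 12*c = c*(c - 6)*(c + 2)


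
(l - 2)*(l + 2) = l^2 - 4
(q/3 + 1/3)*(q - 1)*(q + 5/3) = q^3/3 + 5*q^2/9 - q/3 - 5/9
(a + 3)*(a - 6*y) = a^2 - 6*a*y + 3*a - 18*y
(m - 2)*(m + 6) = m^2 + 4*m - 12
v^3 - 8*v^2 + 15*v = v*(v - 5)*(v - 3)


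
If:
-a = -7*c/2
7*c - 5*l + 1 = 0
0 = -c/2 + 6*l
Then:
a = -42/79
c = -12/79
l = -1/79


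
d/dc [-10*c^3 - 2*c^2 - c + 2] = -30*c^2 - 4*c - 1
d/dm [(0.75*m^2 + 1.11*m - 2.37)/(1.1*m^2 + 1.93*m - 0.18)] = (0.2265*m^2 + 4.944*m + 4.3743)/(1.21*m^4 + 4.246*m^3 + 3.3289*m^2 - 0.6948*m + 0.0324)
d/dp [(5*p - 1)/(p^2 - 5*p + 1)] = p*(2 - 5*p)/(p^4 - 10*p^3 + 27*p^2 - 10*p + 1)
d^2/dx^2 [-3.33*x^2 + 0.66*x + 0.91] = -6.66000000000000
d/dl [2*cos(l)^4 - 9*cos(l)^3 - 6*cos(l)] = (-8*cos(l)^3 + 27*cos(l)^2 + 6)*sin(l)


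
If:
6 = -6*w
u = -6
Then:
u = -6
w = -1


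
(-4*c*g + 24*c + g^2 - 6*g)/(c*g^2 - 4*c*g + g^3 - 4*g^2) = (-4*c*g + 24*c + g^2 - 6*g)/(g*(c*g - 4*c + g^2 - 4*g))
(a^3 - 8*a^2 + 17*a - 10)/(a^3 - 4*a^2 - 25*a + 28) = (a^2 - 7*a + 10)/(a^2 - 3*a - 28)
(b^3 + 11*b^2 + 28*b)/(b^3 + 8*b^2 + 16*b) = (b + 7)/(b + 4)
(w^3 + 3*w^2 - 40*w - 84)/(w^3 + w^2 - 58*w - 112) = (w - 6)/(w - 8)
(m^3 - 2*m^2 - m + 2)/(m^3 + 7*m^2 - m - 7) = (m - 2)/(m + 7)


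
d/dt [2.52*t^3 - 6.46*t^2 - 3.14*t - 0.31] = 7.56*t^2 - 12.92*t - 3.14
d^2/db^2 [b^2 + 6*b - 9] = 2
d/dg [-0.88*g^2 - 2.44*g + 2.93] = -1.76*g - 2.44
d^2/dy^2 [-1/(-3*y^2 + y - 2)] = 2*(-9*y^2 + 3*y + (6*y - 1)^2 - 6)/(3*y^2 - y + 2)^3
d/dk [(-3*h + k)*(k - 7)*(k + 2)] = -6*h*k + 15*h + 3*k^2 - 10*k - 14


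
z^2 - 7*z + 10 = (z - 5)*(z - 2)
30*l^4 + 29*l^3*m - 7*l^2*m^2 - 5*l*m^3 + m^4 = (-5*l + m)*(-3*l + m)*(l + m)*(2*l + m)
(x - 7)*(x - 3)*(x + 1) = x^3 - 9*x^2 + 11*x + 21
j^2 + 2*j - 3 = (j - 1)*(j + 3)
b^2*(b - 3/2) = b^3 - 3*b^2/2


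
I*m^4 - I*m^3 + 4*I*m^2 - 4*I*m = m*(m - 2*I)*(m + 2*I)*(I*m - I)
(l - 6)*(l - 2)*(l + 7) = l^3 - l^2 - 44*l + 84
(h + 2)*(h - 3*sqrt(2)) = h^2 - 3*sqrt(2)*h + 2*h - 6*sqrt(2)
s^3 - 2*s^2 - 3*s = s*(s - 3)*(s + 1)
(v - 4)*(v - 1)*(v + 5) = v^3 - 21*v + 20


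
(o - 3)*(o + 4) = o^2 + o - 12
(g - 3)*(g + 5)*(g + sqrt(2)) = g^3 + sqrt(2)*g^2 + 2*g^2 - 15*g + 2*sqrt(2)*g - 15*sqrt(2)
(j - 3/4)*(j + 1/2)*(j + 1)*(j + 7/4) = j^4 + 5*j^3/2 + 11*j^2/16 - 47*j/32 - 21/32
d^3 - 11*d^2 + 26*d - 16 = (d - 8)*(d - 2)*(d - 1)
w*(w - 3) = w^2 - 3*w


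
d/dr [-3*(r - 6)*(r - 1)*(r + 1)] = -9*r^2 + 36*r + 3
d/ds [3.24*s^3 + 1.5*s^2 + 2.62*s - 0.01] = 9.72*s^2 + 3.0*s + 2.62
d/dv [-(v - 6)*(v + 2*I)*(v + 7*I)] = -3*v^2 + v*(12 - 18*I) + 14 + 54*I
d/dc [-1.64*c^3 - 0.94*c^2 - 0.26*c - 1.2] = -4.92*c^2 - 1.88*c - 0.26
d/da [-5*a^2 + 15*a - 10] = 15 - 10*a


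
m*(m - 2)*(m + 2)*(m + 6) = m^4 + 6*m^3 - 4*m^2 - 24*m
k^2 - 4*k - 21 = (k - 7)*(k + 3)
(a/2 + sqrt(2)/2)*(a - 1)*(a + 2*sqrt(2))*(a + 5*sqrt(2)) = a^4/2 - a^3/2 + 4*sqrt(2)*a^3 - 4*sqrt(2)*a^2 + 17*a^2 - 17*a + 10*sqrt(2)*a - 10*sqrt(2)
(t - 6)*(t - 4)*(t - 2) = t^3 - 12*t^2 + 44*t - 48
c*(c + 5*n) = c^2 + 5*c*n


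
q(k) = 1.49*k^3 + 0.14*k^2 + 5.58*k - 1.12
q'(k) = 4.47*k^2 + 0.28*k + 5.58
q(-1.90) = -21.44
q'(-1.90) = 21.18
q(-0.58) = -4.60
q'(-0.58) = 6.92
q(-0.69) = -5.39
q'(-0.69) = 7.51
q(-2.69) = -44.12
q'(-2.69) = 37.17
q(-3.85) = -105.56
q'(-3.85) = 70.76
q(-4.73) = -182.06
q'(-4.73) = 104.26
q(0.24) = 0.25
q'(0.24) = 5.90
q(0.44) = 1.49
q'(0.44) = 6.57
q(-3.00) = -56.83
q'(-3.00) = 44.97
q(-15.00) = -5082.07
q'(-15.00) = 1007.13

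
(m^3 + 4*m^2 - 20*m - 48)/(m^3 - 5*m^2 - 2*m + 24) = (m + 6)/(m - 3)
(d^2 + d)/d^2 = (d + 1)/d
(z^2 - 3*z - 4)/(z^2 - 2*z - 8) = (z + 1)/(z + 2)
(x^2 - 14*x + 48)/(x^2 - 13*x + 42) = (x - 8)/(x - 7)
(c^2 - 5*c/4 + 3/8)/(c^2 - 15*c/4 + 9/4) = (c - 1/2)/(c - 3)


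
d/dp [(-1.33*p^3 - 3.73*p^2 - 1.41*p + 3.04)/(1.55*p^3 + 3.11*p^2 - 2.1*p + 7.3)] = (1.6452*p^4 + 9.957*p^3 - 31.0449*p^2 - 73.3668*p - 3.909)/(2.4025*p^6 + 9.641*p^5 + 3.1621*p^4 + 9.568*p^3 + 49.816*p^2 - 30.66*p + 53.29)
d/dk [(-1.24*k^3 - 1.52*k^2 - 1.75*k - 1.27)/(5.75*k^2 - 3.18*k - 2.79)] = (-7.13*k^4 + 7.8864*k^3 + 25.2749*k^2 + 23.0866*k + 0.8439)/(33.0625*k^4 - 36.57*k^3 - 21.9726*k^2 + 17.7444*k + 7.7841)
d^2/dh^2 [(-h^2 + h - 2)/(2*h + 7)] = -142/(8*h^3 + 84*h^2 + 294*h + 343)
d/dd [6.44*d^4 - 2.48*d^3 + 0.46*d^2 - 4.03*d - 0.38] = 25.76*d^3 - 7.44*d^2 + 0.92*d - 4.03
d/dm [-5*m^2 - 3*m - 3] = -10*m - 3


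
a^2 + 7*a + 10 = (a + 2)*(a + 5)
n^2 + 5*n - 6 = (n - 1)*(n + 6)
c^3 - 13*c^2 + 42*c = c*(c - 7)*(c - 6)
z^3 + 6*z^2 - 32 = (z - 2)*(z + 4)^2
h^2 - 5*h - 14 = (h - 7)*(h + 2)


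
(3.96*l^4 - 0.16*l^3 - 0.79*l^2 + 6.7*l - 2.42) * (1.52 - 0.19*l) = -0.7524*l^5 + 6.0496*l^4 - 0.0931*l^3 - 2.4738*l^2 + 10.6438*l - 3.6784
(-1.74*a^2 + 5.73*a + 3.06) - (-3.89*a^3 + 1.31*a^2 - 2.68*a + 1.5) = 3.89*a^3 - 3.05*a^2 + 8.41*a + 1.56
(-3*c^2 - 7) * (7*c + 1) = -21*c^3 - 3*c^2 - 49*c - 7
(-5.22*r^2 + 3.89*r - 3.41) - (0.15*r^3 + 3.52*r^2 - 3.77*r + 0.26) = -0.15*r^3 - 8.74*r^2 + 7.66*r - 3.67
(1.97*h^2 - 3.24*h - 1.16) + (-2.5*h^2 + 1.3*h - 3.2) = -0.53*h^2 - 1.94*h - 4.36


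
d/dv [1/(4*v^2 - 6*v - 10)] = (3 - 4*v)/(2*(-2*v^2 + 3*v + 5)^2)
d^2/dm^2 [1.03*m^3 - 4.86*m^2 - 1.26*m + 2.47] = 6.18*m - 9.72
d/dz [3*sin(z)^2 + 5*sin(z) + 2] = (6*sin(z) + 5)*cos(z)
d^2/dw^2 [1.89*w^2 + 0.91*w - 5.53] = 3.78000000000000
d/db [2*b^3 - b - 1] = 6*b^2 - 1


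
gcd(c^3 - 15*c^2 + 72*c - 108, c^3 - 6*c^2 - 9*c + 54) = c^2 - 9*c + 18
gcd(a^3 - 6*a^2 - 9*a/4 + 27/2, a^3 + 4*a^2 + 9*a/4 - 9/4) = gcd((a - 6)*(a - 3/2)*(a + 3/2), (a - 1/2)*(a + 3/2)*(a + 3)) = a + 3/2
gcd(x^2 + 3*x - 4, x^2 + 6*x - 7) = x - 1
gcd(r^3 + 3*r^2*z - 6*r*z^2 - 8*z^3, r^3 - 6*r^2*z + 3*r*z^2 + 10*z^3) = -r^2 + r*z + 2*z^2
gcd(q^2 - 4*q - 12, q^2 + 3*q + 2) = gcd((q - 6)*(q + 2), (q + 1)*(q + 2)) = q + 2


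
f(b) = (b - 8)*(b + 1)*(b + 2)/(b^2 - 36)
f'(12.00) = 1.19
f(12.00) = 6.74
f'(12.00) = 1.19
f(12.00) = 6.74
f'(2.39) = 1.38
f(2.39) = 2.76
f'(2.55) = 1.46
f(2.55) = 2.98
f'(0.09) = 0.64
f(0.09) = 0.50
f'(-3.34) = -2.19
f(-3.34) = 1.43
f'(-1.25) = 0.14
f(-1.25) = -0.05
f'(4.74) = 6.68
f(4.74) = 9.32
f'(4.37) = 4.30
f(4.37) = 7.35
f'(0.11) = 0.64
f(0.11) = 0.51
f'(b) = -2*b*(b - 8)*(b + 1)*(b + 2)/(b^2 - 36)^2 + (b - 8)*(b + 1)/(b^2 - 36) + (b - 8)*(b + 2)/(b^2 - 36) + (b + 1)*(b + 2)/(b^2 - 36)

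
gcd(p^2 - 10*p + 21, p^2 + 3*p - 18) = p - 3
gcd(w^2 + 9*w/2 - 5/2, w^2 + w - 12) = 1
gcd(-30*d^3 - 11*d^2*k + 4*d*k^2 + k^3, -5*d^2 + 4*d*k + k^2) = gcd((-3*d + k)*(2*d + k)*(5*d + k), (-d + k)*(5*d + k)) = 5*d + k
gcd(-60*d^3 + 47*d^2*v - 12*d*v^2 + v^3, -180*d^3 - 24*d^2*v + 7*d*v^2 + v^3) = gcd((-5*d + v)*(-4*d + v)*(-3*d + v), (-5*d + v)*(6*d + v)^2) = -5*d + v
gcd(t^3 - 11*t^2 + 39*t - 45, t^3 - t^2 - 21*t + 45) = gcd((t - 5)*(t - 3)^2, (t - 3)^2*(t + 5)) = t^2 - 6*t + 9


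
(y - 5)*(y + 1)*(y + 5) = y^3 + y^2 - 25*y - 25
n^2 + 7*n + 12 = (n + 3)*(n + 4)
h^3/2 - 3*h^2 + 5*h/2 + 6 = (h/2 + 1/2)*(h - 4)*(h - 3)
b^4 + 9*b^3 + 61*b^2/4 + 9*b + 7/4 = (b + 1/2)^2*(b + 1)*(b + 7)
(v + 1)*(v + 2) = v^2 + 3*v + 2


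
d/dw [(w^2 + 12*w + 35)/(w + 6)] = (w^2 + 12*w + 37)/(w^2 + 12*w + 36)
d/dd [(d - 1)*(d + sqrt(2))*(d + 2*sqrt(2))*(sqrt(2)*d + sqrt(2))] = 4*sqrt(2)*d^3 + 18*d^2 + 6*sqrt(2)*d - 6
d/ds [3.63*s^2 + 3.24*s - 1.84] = 7.26*s + 3.24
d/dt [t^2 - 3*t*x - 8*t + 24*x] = 2*t - 3*x - 8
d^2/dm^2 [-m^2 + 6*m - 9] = -2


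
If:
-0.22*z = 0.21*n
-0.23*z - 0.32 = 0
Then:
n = 1.46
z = -1.39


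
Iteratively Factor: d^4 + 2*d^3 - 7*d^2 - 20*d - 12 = (d + 1)*(d^3 + d^2 - 8*d - 12) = (d - 3)*(d + 1)*(d^2 + 4*d + 4) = (d - 3)*(d + 1)*(d + 2)*(d + 2)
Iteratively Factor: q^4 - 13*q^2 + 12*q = (q - 3)*(q^3 + 3*q^2 - 4*q) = q*(q - 3)*(q^2 + 3*q - 4) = q*(q - 3)*(q - 1)*(q + 4)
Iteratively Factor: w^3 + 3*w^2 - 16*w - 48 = (w - 4)*(w^2 + 7*w + 12) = (w - 4)*(w + 3)*(w + 4)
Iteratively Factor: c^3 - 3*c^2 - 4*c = (c + 1)*(c^2 - 4*c) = (c - 4)*(c + 1)*(c)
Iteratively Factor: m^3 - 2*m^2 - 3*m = (m + 1)*(m^2 - 3*m) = (m - 3)*(m + 1)*(m)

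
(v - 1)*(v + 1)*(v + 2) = v^3 + 2*v^2 - v - 2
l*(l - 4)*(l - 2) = l^3 - 6*l^2 + 8*l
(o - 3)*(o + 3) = o^2 - 9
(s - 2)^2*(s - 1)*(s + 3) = s^4 - 2*s^3 - 7*s^2 + 20*s - 12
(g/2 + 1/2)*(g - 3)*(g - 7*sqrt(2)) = g^3/2 - 7*sqrt(2)*g^2/2 - g^2 - 3*g/2 + 7*sqrt(2)*g + 21*sqrt(2)/2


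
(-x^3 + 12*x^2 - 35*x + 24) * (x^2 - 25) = -x^5 + 12*x^4 - 10*x^3 - 276*x^2 + 875*x - 600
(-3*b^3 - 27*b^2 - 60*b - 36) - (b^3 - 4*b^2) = -4*b^3 - 23*b^2 - 60*b - 36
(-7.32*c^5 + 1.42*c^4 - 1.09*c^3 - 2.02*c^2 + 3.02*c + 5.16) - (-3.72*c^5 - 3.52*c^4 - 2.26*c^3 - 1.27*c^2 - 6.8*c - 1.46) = -3.6*c^5 + 4.94*c^4 + 1.17*c^3 - 0.75*c^2 + 9.82*c + 6.62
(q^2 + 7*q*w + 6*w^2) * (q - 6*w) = q^3 + q^2*w - 36*q*w^2 - 36*w^3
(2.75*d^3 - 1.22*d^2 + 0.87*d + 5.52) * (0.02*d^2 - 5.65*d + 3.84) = 0.055*d^5 - 15.5619*d^4 + 17.4704*d^3 - 9.4899*d^2 - 27.8472*d + 21.1968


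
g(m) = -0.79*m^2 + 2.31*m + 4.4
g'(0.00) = 2.31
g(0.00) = 4.40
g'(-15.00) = 26.01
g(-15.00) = -208.00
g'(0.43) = 1.63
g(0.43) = 5.25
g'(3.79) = -3.68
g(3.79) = 1.81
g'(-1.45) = 4.60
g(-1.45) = -0.61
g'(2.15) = -1.09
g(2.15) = 5.71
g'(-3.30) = 7.52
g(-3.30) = -11.83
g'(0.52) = 1.49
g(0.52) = 5.39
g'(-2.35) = 6.02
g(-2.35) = -5.39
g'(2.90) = -2.27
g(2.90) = 4.46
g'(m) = 2.31 - 1.58*m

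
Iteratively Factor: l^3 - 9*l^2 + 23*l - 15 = (l - 1)*(l^2 - 8*l + 15) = (l - 5)*(l - 1)*(l - 3)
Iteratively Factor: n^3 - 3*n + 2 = (n - 1)*(n^2 + n - 2) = (n - 1)^2*(n + 2)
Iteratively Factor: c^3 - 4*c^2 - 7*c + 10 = (c - 5)*(c^2 + c - 2) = (c - 5)*(c + 2)*(c - 1)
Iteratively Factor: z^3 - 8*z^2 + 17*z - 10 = (z - 5)*(z^2 - 3*z + 2) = (z - 5)*(z - 1)*(z - 2)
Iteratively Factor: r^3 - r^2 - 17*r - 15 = (r + 3)*(r^2 - 4*r - 5) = (r - 5)*(r + 3)*(r + 1)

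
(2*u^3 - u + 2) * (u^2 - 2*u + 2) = 2*u^5 - 4*u^4 + 3*u^3 + 4*u^2 - 6*u + 4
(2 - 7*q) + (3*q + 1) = 3 - 4*q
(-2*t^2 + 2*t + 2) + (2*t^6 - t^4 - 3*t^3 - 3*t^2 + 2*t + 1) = 2*t^6 - t^4 - 3*t^3 - 5*t^2 + 4*t + 3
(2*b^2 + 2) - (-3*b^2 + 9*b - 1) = 5*b^2 - 9*b + 3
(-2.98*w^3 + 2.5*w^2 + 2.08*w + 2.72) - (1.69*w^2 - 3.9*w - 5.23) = -2.98*w^3 + 0.81*w^2 + 5.98*w + 7.95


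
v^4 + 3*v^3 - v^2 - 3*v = v*(v - 1)*(v + 1)*(v + 3)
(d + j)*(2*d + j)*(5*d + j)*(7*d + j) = 70*d^4 + 129*d^3*j + 73*d^2*j^2 + 15*d*j^3 + j^4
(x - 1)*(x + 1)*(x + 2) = x^3 + 2*x^2 - x - 2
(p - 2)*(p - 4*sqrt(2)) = p^2 - 4*sqrt(2)*p - 2*p + 8*sqrt(2)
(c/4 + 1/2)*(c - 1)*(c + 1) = c^3/4 + c^2/2 - c/4 - 1/2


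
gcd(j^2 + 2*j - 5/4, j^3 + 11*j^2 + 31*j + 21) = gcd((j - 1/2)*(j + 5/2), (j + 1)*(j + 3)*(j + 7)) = 1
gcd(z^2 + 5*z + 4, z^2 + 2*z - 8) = z + 4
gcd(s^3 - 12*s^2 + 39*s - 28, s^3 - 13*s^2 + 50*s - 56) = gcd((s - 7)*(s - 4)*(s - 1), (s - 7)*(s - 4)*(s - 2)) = s^2 - 11*s + 28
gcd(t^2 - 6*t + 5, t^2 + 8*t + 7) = 1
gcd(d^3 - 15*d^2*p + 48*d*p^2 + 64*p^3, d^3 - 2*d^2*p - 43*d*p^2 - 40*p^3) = -d^2 + 7*d*p + 8*p^2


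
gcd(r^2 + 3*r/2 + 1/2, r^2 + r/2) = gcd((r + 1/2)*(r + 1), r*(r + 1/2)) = r + 1/2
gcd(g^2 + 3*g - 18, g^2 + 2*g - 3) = 1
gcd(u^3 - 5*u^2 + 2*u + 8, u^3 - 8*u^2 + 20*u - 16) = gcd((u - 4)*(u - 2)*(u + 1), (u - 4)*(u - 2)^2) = u^2 - 6*u + 8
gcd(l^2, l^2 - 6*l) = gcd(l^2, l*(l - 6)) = l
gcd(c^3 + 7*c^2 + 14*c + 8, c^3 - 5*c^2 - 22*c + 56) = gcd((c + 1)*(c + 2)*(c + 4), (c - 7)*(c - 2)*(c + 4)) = c + 4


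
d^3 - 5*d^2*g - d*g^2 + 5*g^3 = (d - 5*g)*(d - g)*(d + g)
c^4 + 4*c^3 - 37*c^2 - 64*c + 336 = (c - 4)*(c - 3)*(c + 4)*(c + 7)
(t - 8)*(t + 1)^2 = t^3 - 6*t^2 - 15*t - 8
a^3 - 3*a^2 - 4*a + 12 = (a - 3)*(a - 2)*(a + 2)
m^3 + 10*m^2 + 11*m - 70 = (m - 2)*(m + 5)*(m + 7)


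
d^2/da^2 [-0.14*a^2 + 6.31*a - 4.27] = -0.280000000000000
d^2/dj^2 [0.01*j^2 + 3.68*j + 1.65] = 0.0200000000000000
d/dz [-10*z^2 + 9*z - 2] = 9 - 20*z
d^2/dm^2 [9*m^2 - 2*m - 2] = 18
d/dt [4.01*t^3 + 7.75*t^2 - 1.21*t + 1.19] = 12.03*t^2 + 15.5*t - 1.21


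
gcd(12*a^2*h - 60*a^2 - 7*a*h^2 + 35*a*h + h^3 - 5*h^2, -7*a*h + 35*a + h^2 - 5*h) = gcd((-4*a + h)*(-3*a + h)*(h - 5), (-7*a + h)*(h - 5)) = h - 5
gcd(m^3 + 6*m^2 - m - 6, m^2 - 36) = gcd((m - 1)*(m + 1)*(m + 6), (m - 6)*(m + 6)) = m + 6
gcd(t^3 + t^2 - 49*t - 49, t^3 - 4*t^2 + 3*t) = 1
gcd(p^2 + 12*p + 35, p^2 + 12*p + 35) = p^2 + 12*p + 35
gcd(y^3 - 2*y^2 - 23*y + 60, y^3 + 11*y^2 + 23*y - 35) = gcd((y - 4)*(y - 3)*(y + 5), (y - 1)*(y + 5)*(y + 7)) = y + 5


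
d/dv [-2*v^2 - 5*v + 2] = -4*v - 5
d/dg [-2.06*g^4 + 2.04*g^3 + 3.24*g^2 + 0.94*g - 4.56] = -8.24*g^3 + 6.12*g^2 + 6.48*g + 0.94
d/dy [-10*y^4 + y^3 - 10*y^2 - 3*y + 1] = -40*y^3 + 3*y^2 - 20*y - 3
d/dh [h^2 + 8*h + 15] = 2*h + 8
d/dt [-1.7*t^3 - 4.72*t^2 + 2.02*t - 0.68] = -5.1*t^2 - 9.44*t + 2.02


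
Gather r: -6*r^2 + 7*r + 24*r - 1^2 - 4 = -6*r^2 + 31*r - 5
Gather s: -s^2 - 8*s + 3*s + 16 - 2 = -s^2 - 5*s + 14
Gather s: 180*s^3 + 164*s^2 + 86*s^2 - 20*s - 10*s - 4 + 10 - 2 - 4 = 180*s^3 + 250*s^2 - 30*s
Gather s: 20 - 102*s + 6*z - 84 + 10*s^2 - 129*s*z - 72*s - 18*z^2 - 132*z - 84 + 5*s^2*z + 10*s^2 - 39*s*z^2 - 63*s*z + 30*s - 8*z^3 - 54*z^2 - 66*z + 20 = s^2*(5*z + 20) + s*(-39*z^2 - 192*z - 144) - 8*z^3 - 72*z^2 - 192*z - 128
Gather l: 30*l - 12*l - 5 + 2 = 18*l - 3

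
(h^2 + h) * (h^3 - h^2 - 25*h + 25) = h^5 - 26*h^3 + 25*h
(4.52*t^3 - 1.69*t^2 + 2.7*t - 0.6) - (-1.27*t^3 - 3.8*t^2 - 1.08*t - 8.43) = 5.79*t^3 + 2.11*t^2 + 3.78*t + 7.83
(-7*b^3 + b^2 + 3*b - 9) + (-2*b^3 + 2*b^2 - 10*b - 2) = -9*b^3 + 3*b^2 - 7*b - 11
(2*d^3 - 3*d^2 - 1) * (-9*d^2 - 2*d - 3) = -18*d^5 + 23*d^4 + 18*d^2 + 2*d + 3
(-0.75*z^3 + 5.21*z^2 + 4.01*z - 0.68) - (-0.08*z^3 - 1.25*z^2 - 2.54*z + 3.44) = -0.67*z^3 + 6.46*z^2 + 6.55*z - 4.12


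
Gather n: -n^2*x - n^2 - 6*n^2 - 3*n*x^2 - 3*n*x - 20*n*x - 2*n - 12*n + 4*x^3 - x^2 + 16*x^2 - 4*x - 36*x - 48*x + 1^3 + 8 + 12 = n^2*(-x - 7) + n*(-3*x^2 - 23*x - 14) + 4*x^3 + 15*x^2 - 88*x + 21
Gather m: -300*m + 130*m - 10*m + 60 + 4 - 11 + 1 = 54 - 180*m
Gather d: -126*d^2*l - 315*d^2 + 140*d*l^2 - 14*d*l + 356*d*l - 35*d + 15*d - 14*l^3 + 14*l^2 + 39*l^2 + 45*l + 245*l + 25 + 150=d^2*(-126*l - 315) + d*(140*l^2 + 342*l - 20) - 14*l^3 + 53*l^2 + 290*l + 175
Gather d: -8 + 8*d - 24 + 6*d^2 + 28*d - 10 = 6*d^2 + 36*d - 42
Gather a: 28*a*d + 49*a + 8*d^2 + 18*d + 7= a*(28*d + 49) + 8*d^2 + 18*d + 7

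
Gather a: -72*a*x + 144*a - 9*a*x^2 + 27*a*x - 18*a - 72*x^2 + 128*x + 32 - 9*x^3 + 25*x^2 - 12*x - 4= a*(-9*x^2 - 45*x + 126) - 9*x^3 - 47*x^2 + 116*x + 28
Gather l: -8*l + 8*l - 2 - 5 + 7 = 0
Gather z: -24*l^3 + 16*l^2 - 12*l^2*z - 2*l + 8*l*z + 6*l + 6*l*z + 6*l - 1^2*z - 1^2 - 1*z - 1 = -24*l^3 + 16*l^2 + 10*l + z*(-12*l^2 + 14*l - 2) - 2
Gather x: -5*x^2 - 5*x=-5*x^2 - 5*x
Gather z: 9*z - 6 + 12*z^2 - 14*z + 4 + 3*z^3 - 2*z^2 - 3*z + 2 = 3*z^3 + 10*z^2 - 8*z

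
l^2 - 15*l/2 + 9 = (l - 6)*(l - 3/2)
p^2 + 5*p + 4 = (p + 1)*(p + 4)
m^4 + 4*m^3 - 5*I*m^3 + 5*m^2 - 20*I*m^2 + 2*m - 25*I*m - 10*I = (m + 2)*(m - 5*I)*(-I*m - I)*(I*m + I)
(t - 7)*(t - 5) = t^2 - 12*t + 35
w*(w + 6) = w^2 + 6*w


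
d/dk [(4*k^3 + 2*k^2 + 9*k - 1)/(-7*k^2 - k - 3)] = (-28*k^4 - 8*k^3 + 25*k^2 - 26*k - 28)/(49*k^4 + 14*k^3 + 43*k^2 + 6*k + 9)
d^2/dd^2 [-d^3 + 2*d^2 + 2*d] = 4 - 6*d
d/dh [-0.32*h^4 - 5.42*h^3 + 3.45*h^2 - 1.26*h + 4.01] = -1.28*h^3 - 16.26*h^2 + 6.9*h - 1.26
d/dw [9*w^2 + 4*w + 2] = 18*w + 4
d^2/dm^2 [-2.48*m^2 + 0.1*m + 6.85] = -4.96000000000000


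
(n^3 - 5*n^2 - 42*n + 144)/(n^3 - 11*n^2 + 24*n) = (n + 6)/n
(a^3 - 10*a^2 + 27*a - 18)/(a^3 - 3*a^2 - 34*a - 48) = (-a^3 + 10*a^2 - 27*a + 18)/(-a^3 + 3*a^2 + 34*a + 48)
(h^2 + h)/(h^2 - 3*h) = (h + 1)/(h - 3)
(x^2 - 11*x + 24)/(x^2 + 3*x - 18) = (x - 8)/(x + 6)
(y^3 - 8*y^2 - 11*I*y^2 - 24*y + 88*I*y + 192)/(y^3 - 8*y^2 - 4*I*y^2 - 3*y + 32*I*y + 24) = (y - 8*I)/(y - I)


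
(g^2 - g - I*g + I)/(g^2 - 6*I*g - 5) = (g - 1)/(g - 5*I)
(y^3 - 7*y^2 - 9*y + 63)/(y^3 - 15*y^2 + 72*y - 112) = (y^2 - 9)/(y^2 - 8*y + 16)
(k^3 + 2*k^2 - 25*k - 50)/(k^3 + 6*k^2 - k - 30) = (k^2 - 3*k - 10)/(k^2 + k - 6)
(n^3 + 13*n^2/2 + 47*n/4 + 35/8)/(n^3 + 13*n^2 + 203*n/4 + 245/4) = (n + 1/2)/(n + 7)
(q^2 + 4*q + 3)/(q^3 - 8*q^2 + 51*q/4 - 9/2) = 4*(q^2 + 4*q + 3)/(4*q^3 - 32*q^2 + 51*q - 18)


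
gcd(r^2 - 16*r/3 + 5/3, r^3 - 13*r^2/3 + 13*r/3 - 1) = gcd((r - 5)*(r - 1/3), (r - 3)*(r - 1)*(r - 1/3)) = r - 1/3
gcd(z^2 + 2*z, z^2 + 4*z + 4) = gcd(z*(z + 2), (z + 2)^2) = z + 2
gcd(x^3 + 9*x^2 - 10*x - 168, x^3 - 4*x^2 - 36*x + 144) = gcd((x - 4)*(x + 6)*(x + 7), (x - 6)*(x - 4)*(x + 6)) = x^2 + 2*x - 24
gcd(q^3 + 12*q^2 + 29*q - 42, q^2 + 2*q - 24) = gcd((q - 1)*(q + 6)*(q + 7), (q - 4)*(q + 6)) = q + 6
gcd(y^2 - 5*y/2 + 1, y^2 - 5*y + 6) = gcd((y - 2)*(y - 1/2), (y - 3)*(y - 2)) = y - 2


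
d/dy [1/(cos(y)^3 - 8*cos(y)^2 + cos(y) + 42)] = (3*cos(y)^2 - 16*cos(y) + 1)*sin(y)/(cos(y)^3 - 8*cos(y)^2 + cos(y) + 42)^2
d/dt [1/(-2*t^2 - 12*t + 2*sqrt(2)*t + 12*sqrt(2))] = (t - sqrt(2)/2 + 3)/(t^2 - sqrt(2)*t + 6*t - 6*sqrt(2))^2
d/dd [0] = 0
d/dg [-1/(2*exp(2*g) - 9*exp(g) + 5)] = (4*exp(g) - 9)*exp(g)/(2*exp(2*g) - 9*exp(g) + 5)^2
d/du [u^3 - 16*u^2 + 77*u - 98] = 3*u^2 - 32*u + 77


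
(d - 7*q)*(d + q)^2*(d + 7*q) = d^4 + 2*d^3*q - 48*d^2*q^2 - 98*d*q^3 - 49*q^4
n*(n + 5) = n^2 + 5*n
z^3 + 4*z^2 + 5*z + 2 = (z + 1)^2*(z + 2)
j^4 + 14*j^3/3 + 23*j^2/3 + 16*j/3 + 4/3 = (j + 2/3)*(j + 1)^2*(j + 2)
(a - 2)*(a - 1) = a^2 - 3*a + 2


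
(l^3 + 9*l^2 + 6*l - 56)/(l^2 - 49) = (l^2 + 2*l - 8)/(l - 7)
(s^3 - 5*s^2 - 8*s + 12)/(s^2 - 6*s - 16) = (s^2 - 7*s + 6)/(s - 8)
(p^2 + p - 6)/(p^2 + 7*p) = (p^2 + p - 6)/(p*(p + 7))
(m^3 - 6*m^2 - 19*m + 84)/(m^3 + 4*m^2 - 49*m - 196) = (m - 3)/(m + 7)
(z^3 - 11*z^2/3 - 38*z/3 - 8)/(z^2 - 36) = (3*z^2 + 7*z + 4)/(3*(z + 6))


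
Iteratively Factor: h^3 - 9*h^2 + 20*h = (h)*(h^2 - 9*h + 20) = h*(h - 5)*(h - 4)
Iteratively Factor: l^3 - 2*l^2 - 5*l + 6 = (l - 3)*(l^2 + l - 2) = (l - 3)*(l - 1)*(l + 2)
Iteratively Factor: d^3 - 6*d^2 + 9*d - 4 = (d - 4)*(d^2 - 2*d + 1) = (d - 4)*(d - 1)*(d - 1)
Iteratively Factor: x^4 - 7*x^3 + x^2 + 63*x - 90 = (x - 3)*(x^3 - 4*x^2 - 11*x + 30) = (x - 3)*(x - 2)*(x^2 - 2*x - 15) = (x - 5)*(x - 3)*(x - 2)*(x + 3)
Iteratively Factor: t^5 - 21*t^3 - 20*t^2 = (t + 1)*(t^4 - t^3 - 20*t^2) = (t + 1)*(t + 4)*(t^3 - 5*t^2) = (t - 5)*(t + 1)*(t + 4)*(t^2) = t*(t - 5)*(t + 1)*(t + 4)*(t)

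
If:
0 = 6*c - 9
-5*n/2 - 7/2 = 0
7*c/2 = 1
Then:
No Solution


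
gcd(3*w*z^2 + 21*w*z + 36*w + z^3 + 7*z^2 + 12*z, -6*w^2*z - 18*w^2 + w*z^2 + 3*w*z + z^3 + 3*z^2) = 3*w*z + 9*w + z^2 + 3*z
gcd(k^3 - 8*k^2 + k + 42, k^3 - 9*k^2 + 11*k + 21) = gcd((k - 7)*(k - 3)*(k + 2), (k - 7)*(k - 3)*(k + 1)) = k^2 - 10*k + 21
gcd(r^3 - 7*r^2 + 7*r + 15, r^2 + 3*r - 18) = r - 3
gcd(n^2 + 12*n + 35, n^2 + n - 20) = n + 5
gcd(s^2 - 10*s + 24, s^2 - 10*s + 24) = s^2 - 10*s + 24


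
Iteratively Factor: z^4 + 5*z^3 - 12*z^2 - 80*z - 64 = (z + 4)*(z^3 + z^2 - 16*z - 16) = (z + 4)^2*(z^2 - 3*z - 4) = (z + 1)*(z + 4)^2*(z - 4)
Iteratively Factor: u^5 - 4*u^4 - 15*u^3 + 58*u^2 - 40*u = (u)*(u^4 - 4*u^3 - 15*u^2 + 58*u - 40) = u*(u - 2)*(u^3 - 2*u^2 - 19*u + 20) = u*(u - 2)*(u - 1)*(u^2 - u - 20) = u*(u - 2)*(u - 1)*(u + 4)*(u - 5)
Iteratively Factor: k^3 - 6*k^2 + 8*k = (k - 2)*(k^2 - 4*k) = k*(k - 2)*(k - 4)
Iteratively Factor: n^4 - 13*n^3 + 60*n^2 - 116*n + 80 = (n - 4)*(n^3 - 9*n^2 + 24*n - 20) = (n - 4)*(n - 2)*(n^2 - 7*n + 10) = (n - 4)*(n - 2)^2*(n - 5)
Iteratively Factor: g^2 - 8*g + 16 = (g - 4)*(g - 4)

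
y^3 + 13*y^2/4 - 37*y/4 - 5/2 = (y - 2)*(y + 1/4)*(y + 5)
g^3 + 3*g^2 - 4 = (g - 1)*(g + 2)^2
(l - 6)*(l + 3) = l^2 - 3*l - 18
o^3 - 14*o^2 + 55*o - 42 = (o - 7)*(o - 6)*(o - 1)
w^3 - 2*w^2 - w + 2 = (w - 2)*(w - 1)*(w + 1)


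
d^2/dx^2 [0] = 0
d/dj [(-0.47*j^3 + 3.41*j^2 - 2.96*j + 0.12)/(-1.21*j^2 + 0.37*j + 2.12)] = (0.5687*j^4 - 0.347799999999999*j^3 - 5.3091*j^2 + 14.7488*j - 6.3196)/(1.4641*j^4 - 0.8954*j^3 - 4.9935*j^2 + 1.5688*j + 4.4944)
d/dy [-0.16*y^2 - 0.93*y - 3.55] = -0.32*y - 0.93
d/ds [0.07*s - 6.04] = 0.0700000000000000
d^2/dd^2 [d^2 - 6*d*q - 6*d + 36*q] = 2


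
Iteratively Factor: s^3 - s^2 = (s - 1)*(s^2) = s*(s - 1)*(s)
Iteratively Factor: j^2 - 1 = (j - 1)*(j + 1)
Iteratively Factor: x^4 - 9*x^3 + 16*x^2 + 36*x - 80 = (x + 2)*(x^3 - 11*x^2 + 38*x - 40) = (x - 2)*(x + 2)*(x^2 - 9*x + 20) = (x - 4)*(x - 2)*(x + 2)*(x - 5)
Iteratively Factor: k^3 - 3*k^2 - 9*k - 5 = (k + 1)*(k^2 - 4*k - 5) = (k - 5)*(k + 1)*(k + 1)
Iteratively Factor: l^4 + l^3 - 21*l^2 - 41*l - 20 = (l + 4)*(l^3 - 3*l^2 - 9*l - 5) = (l - 5)*(l + 4)*(l^2 + 2*l + 1) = (l - 5)*(l + 1)*(l + 4)*(l + 1)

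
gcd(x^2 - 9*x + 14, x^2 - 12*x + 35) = x - 7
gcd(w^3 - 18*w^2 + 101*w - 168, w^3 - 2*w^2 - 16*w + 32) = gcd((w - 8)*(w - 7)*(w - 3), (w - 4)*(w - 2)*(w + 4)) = 1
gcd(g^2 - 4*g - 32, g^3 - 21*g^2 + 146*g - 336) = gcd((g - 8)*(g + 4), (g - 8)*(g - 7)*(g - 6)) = g - 8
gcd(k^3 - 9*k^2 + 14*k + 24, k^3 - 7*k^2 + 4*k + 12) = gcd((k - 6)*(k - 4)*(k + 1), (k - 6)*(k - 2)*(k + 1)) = k^2 - 5*k - 6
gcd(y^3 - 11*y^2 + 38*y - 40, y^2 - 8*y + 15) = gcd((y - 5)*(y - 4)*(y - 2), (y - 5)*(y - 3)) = y - 5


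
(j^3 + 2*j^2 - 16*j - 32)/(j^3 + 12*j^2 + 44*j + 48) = (j - 4)/(j + 6)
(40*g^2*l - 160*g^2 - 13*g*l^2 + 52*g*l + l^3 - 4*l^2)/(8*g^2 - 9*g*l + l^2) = (5*g*l - 20*g - l^2 + 4*l)/(g - l)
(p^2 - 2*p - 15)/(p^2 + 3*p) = (p - 5)/p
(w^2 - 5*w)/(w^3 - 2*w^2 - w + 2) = w*(w - 5)/(w^3 - 2*w^2 - w + 2)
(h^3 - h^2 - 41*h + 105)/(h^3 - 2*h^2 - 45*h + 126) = (h - 5)/(h - 6)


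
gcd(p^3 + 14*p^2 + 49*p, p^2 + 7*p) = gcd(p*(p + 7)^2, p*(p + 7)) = p^2 + 7*p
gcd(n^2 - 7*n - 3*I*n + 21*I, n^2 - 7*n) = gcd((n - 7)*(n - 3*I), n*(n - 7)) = n - 7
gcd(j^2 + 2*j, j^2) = j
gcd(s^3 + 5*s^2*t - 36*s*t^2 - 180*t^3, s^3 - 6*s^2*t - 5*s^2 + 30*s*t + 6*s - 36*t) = s - 6*t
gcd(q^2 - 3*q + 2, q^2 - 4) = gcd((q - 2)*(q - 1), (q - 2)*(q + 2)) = q - 2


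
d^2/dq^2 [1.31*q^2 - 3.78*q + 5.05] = 2.62000000000000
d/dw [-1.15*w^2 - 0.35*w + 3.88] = -2.3*w - 0.35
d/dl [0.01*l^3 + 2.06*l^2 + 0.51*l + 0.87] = 0.03*l^2 + 4.12*l + 0.51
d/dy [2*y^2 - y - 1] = 4*y - 1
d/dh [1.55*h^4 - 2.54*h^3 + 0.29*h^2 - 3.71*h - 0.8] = 6.2*h^3 - 7.62*h^2 + 0.58*h - 3.71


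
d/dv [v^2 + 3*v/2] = 2*v + 3/2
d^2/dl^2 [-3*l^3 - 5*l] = -18*l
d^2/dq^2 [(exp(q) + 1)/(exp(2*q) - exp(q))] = (exp(3*q) + 5*exp(2*q) - 3*exp(q) + 1)*exp(-q)/(exp(3*q) - 3*exp(2*q) + 3*exp(q) - 1)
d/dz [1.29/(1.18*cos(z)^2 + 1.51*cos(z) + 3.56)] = (3.0444*cos(z) + 1.9479)*sin(z)/(1.18*cos(z)^2 + 1.51*cos(z) + 3.56)^2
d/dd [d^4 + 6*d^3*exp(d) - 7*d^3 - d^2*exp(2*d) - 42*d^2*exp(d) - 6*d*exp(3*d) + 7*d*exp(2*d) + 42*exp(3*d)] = 6*d^3*exp(d) + 4*d^3 - 2*d^2*exp(2*d) - 24*d^2*exp(d) - 21*d^2 - 18*d*exp(3*d) + 12*d*exp(2*d) - 84*d*exp(d) + 120*exp(3*d) + 7*exp(2*d)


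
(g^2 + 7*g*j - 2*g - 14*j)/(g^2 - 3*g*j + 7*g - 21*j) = (g^2 + 7*g*j - 2*g - 14*j)/(g^2 - 3*g*j + 7*g - 21*j)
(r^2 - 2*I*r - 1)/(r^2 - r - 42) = (-r^2 + 2*I*r + 1)/(-r^2 + r + 42)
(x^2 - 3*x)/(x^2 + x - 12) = x/(x + 4)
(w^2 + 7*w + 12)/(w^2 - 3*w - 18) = (w + 4)/(w - 6)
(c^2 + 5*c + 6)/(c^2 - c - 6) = (c + 3)/(c - 3)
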